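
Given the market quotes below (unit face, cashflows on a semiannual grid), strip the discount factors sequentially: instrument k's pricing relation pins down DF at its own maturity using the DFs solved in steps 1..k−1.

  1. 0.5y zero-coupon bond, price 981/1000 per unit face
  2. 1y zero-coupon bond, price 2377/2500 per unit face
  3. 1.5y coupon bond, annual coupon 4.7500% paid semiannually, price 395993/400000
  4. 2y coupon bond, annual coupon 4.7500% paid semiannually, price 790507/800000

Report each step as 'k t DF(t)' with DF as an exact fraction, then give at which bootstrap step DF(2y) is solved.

1 1/2 981/1000
2 1 2377/2500
3 3/2 4611/5000
4 2 899/1000
DF(2y) is solved at step 4

step 1 [0.5y] zero: DF = P = 981/1000 ≈ 0.981000
step 2 [1y] zero: DF = P = 2377/2500 ≈ 0.950800
step 3 [1.5y] bond c/2=19/800: DF=(395993/400000 − 19/800·(0.981000+0.950800))/(1+19/800) = 4611/5000 ≈ 0.922200
step 4 [2y] bond c/2=19/800: DF=(790507/800000 − 19/800·(0.981000+0.950800+0.922200))/(1+19/800) = 899/1000 ≈ 0.899000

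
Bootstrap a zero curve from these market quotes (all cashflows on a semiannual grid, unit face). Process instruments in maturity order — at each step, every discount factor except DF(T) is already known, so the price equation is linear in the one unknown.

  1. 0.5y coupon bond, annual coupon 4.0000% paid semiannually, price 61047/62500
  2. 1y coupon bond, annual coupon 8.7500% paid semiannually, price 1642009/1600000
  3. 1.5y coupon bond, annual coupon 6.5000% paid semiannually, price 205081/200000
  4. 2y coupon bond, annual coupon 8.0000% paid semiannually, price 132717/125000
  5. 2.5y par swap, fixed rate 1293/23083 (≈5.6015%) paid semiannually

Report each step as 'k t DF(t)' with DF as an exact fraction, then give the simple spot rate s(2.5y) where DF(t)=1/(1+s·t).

1 1/2 1197/1250
2 1 9431/10000
3 3/2 9333/10000
4 2 9119/10000
5 5/2 8707/10000
s(2.5y) = (1/(8707/10000) − 1)/(5/2) = 2586/43535 ≈ 5.9400%

step 1 [0.5y] bond c/2=1/50: DF=(61047/62500 − 1/50·(0))/(1+1/50) = 1197/1250 ≈ 0.957600
step 2 [1y] bond c/2=7/160: DF=(1642009/1600000 − 7/160·(0.957600))/(1+7/160) = 9431/10000 ≈ 0.943100
step 3 [1.5y] bond c/2=13/400: DF=(205081/200000 − 13/400·(0.957600+0.943100))/(1+13/400) = 9333/10000 ≈ 0.933300
step 4 [2y] bond c/2=1/25: DF=(132717/125000 − 1/25·(0.957600+0.943100+0.933300))/(1+1/25) = 9119/10000 ≈ 0.911900
step 5 [2.5y] swap r/2=1293/46166: DF=(1 − 1293/46166·(0.957600+0.943100+0.933300+0.911900))/(1+1293/46166) = 8707/10000 ≈ 0.870700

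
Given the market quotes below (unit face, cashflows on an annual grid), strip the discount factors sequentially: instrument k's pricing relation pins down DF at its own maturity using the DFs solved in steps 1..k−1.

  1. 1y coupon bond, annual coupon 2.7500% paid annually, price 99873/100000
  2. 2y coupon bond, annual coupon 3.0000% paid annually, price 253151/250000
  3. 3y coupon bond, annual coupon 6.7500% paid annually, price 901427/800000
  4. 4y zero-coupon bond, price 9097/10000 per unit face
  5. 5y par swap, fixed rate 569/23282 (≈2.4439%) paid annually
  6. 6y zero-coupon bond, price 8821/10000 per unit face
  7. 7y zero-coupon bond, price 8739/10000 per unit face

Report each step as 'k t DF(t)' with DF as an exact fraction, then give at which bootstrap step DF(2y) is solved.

step 1 [1y] bond c/1=11/400: DF=(99873/100000 − 11/400·(0))/(1+11/400) = 243/250 ≈ 0.972000
step 2 [2y] bond c/1=3/100: DF=(253151/250000 − 3/100·(0.972000))/(1+3/100) = 2387/2500 ≈ 0.954800
step 3 [3y] bond c/1=27/400: DF=(901427/800000 − 27/400·(0.972000+0.954800))/(1+27/400) = 9337/10000 ≈ 0.933700
step 4 [4y] zero: DF = P = 9097/10000 ≈ 0.909700
step 5 [5y] swap r/1=569/23282: DF=(1 − 569/23282·(0.972000+0.954800+0.933700+0.909700))/(1+569/23282) = 4431/5000 ≈ 0.886200
step 6 [6y] zero: DF = P = 8821/10000 ≈ 0.882100
step 7 [7y] zero: DF = P = 8739/10000 ≈ 0.873900

1 1 243/250
2 2 2387/2500
3 3 9337/10000
4 4 9097/10000
5 5 4431/5000
6 6 8821/10000
7 7 8739/10000
DF(2y) is solved at step 2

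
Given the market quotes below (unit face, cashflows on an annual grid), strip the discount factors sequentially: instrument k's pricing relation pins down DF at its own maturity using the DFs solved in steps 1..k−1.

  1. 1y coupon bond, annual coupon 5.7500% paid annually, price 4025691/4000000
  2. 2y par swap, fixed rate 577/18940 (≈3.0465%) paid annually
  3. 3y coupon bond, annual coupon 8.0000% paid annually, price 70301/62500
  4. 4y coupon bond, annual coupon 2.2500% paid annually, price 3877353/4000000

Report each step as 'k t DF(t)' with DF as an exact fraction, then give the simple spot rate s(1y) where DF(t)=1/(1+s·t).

1 1 9517/10000
2 2 9423/10000
3 3 2253/2500
4 4 1773/2000
s(1y) = (1/(9517/10000) − 1)/(1) = 483/9517 ≈ 5.0751%

step 1 [1y] bond c/1=23/400: DF=(4025691/4000000 − 23/400·(0))/(1+23/400) = 9517/10000 ≈ 0.951700
step 2 [2y] swap r/1=577/18940: DF=(1 − 577/18940·(0.951700))/(1+577/18940) = 9423/10000 ≈ 0.942300
step 3 [3y] bond c/1=2/25: DF=(70301/62500 − 2/25·(0.951700+0.942300))/(1+2/25) = 2253/2500 ≈ 0.901200
step 4 [4y] bond c/1=9/400: DF=(3877353/4000000 − 9/400·(0.951700+0.942300+0.901200))/(1+9/400) = 1773/2000 ≈ 0.886500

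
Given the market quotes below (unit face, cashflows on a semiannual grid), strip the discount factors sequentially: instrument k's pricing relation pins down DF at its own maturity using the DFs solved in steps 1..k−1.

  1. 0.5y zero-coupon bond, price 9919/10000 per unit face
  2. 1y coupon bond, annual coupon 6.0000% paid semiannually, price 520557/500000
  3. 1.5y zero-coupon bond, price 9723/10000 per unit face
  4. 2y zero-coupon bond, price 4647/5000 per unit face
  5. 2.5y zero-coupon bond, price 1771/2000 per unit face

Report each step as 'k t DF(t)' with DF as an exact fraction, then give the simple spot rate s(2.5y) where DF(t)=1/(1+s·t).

step 1 [0.5y] zero: DF = P = 9919/10000 ≈ 0.991900
step 2 [1y] bond c/2=3/100: DF=(520557/500000 − 3/100·(0.991900))/(1+3/100) = 9819/10000 ≈ 0.981900
step 3 [1.5y] zero: DF = P = 9723/10000 ≈ 0.972300
step 4 [2y] zero: DF = P = 4647/5000 ≈ 0.929400
step 5 [2.5y] zero: DF = P = 1771/2000 ≈ 0.885500

1 1/2 9919/10000
2 1 9819/10000
3 3/2 9723/10000
4 2 4647/5000
5 5/2 1771/2000
s(2.5y) = (1/(1771/2000) − 1)/(5/2) = 458/8855 ≈ 5.1722%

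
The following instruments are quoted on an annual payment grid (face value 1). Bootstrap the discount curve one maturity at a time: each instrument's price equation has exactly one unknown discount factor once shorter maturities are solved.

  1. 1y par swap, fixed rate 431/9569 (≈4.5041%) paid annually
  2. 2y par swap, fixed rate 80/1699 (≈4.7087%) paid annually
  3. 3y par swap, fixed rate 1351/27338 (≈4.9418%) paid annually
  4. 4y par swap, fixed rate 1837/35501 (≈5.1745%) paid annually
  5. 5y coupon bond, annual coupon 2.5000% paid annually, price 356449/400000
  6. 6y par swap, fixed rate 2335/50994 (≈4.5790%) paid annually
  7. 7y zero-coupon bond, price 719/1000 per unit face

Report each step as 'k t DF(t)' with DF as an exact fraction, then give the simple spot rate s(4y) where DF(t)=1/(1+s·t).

step 1 [1y] swap r/1=431/9569: DF=(1 − 431/9569·(0))/(1+431/9569) = 9569/10000 ≈ 0.956900
step 2 [2y] swap r/1=80/1699: DF=(1 − 80/1699·(0.956900))/(1+80/1699) = 114/125 ≈ 0.912000
step 3 [3y] swap r/1=1351/27338: DF=(1 − 1351/27338·(0.956900+0.912000))/(1+1351/27338) = 8649/10000 ≈ 0.864900
step 4 [4y] swap r/1=1837/35501: DF=(1 − 1837/35501·(0.956900+0.912000+0.864900))/(1+1837/35501) = 8163/10000 ≈ 0.816300
step 5 [5y] bond c/1=1/40: DF=(356449/400000 − 1/40·(0.956900+0.912000+0.864900+0.816300))/(1+1/40) = 1957/2500 ≈ 0.782800
step 6 [6y] swap r/1=2335/50994: DF=(1 − 2335/50994·(0.956900+0.912000+0.864900+0.816300+0.782800))/(1+2335/50994) = 1533/2000 ≈ 0.766500
step 7 [7y] zero: DF = P = 719/1000 ≈ 0.719000

1 1 9569/10000
2 2 114/125
3 3 8649/10000
4 4 8163/10000
5 5 1957/2500
6 6 1533/2000
7 7 719/1000
s(4y) = (1/(8163/10000) − 1)/(4) = 1837/32652 ≈ 5.6260%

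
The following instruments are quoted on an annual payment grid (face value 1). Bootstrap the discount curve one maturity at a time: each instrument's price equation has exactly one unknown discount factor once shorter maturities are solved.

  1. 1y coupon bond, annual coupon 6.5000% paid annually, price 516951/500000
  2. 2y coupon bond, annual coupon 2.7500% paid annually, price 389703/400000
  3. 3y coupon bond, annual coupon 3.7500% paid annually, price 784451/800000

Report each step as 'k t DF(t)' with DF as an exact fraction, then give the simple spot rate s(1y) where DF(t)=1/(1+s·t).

step 1 [1y] bond c/1=13/200: DF=(516951/500000 − 13/200·(0))/(1+13/200) = 2427/2500 ≈ 0.970800
step 2 [2y] bond c/1=11/400: DF=(389703/400000 − 11/400·(0.970800))/(1+11/400) = 4611/5000 ≈ 0.922200
step 3 [3y] bond c/1=3/80: DF=(784451/800000 − 3/80·(0.970800+0.922200))/(1+3/80) = 8767/10000 ≈ 0.876700

1 1 2427/2500
2 2 4611/5000
3 3 8767/10000
s(1y) = (1/(2427/2500) − 1)/(1) = 73/2427 ≈ 3.0078%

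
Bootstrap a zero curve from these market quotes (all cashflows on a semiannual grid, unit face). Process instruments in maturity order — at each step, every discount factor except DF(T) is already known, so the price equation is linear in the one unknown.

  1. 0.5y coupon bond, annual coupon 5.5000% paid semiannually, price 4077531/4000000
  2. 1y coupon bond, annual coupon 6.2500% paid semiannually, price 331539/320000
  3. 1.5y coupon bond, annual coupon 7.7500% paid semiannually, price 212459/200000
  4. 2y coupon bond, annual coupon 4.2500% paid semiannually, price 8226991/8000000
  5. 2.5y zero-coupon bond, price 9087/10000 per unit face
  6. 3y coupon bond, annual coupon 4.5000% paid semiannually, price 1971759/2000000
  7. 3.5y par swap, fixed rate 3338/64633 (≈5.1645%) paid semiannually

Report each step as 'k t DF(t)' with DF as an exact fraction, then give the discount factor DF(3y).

1 1/2 9921/10000
2 1 4873/5000
3 3/2 9493/10000
4 2 9463/10000
5 5/2 9087/10000
6 3 537/625
7 7/2 8331/10000
DF(3y) = 537/625 ≈ 0.859200

step 1 [0.5y] bond c/2=11/400: DF=(4077531/4000000 − 11/400·(0))/(1+11/400) = 9921/10000 ≈ 0.992100
step 2 [1y] bond c/2=1/32: DF=(331539/320000 − 1/32·(0.992100))/(1+1/32) = 4873/5000 ≈ 0.974600
step 3 [1.5y] bond c/2=31/800: DF=(212459/200000 − 31/800·(0.992100+0.974600))/(1+31/800) = 9493/10000 ≈ 0.949300
step 4 [2y] bond c/2=17/800: DF=(8226991/8000000 − 17/800·(0.992100+0.974600+0.949300))/(1+17/800) = 9463/10000 ≈ 0.946300
step 5 [2.5y] zero: DF = P = 9087/10000 ≈ 0.908700
step 6 [3y] bond c/2=9/400: DF=(1971759/2000000 − 9/400·(0.992100+0.974600+0.949300+0.946300+0.908700))/(1+9/400) = 537/625 ≈ 0.859200
step 7 [3.5y] swap r/2=1669/64633: DF=(1 − 1669/64633·(0.992100+0.974600+0.949300+0.946300+0.908700+0.859200))/(1+1669/64633) = 8331/10000 ≈ 0.833100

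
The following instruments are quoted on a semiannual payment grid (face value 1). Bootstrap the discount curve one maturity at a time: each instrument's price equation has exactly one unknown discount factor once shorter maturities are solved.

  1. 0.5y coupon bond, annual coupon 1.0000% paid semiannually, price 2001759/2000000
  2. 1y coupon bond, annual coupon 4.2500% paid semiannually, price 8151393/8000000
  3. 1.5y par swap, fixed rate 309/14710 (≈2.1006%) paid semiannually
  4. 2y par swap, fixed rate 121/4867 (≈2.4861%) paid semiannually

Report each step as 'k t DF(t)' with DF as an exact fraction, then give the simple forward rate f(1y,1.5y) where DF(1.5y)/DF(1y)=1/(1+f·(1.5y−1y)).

step 1 [0.5y] bond c/2=1/200: DF=(2001759/2000000 − 1/200·(0))/(1+1/200) = 9959/10000 ≈ 0.995900
step 2 [1y] bond c/2=17/800: DF=(8151393/8000000 − 17/800·(0.995900))/(1+17/800) = 977/1000 ≈ 0.977000
step 3 [1.5y] swap r/2=309/29420: DF=(1 − 309/29420·(0.995900+0.977000))/(1+309/29420) = 9691/10000 ≈ 0.969100
step 4 [2y] swap r/2=121/9734: DF=(1 − 121/9734·(0.995900+0.977000+0.969100))/(1+121/9734) = 2379/2500 ≈ 0.951600

1 1/2 9959/10000
2 1 977/1000
3 3/2 9691/10000
4 2 2379/2500
f(1y,1.5y) = ((977/1000)/(9691/10000) − 1)/(1/2) = 158/9691 ≈ 1.6304%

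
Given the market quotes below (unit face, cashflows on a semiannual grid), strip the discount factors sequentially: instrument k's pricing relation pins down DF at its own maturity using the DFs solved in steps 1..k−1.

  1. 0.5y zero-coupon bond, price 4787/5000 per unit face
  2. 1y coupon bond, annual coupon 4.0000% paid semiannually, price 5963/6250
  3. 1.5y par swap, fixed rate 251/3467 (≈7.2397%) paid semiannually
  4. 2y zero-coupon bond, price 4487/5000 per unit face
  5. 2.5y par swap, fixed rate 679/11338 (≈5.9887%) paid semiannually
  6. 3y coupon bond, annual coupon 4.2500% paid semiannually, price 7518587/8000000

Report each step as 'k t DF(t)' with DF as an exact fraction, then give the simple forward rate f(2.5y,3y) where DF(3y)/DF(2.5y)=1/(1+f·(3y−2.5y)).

step 1 [0.5y] zero: DF = P = 4787/5000 ≈ 0.957400
step 2 [1y] bond c/2=1/50: DF=(5963/6250 − 1/50·(0.957400))/(1+1/50) = 4583/5000 ≈ 0.916600
step 3 [1.5y] swap r/2=251/6934: DF=(1 − 251/6934·(0.957400+0.916600))/(1+251/6934) = 2249/2500 ≈ 0.899600
step 4 [2y] zero: DF = P = 4487/5000 ≈ 0.897400
step 5 [2.5y] swap r/2=679/22676: DF=(1 − 679/22676·(0.957400+0.916600+0.899600+0.897400))/(1+679/22676) = 4321/5000 ≈ 0.864200
step 6 [3y] bond c/2=17/800: DF=(7518587/8000000 − 17/800·(0.957400+0.916600+0.899600+0.897400+0.864200))/(1+17/800) = 8259/10000 ≈ 0.825900

1 1/2 4787/5000
2 1 4583/5000
3 3/2 2249/2500
4 2 4487/5000
5 5/2 4321/5000
6 3 8259/10000
f(2.5y,3y) = ((4321/5000)/(8259/10000) − 1)/(1/2) = 766/8259 ≈ 9.2747%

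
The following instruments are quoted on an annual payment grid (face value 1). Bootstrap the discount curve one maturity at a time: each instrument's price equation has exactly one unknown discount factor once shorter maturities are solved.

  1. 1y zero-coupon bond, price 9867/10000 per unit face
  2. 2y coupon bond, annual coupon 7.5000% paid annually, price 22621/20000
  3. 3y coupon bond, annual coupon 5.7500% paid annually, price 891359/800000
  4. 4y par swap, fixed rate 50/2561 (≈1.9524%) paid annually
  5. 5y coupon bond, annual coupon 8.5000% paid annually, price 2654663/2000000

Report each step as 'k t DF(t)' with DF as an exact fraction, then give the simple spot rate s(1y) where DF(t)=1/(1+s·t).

1 1 9867/10000
2 2 9833/10000
3 3 1893/2000
4 4 37/40
5 5 1153/1250
s(1y) = (1/(9867/10000) − 1)/(1) = 133/9867 ≈ 1.3479%

step 1 [1y] zero: DF = P = 9867/10000 ≈ 0.986700
step 2 [2y] bond c/1=3/40: DF=(22621/20000 − 3/40·(0.986700))/(1+3/40) = 9833/10000 ≈ 0.983300
step 3 [3y] bond c/1=23/400: DF=(891359/800000 − 23/400·(0.986700+0.983300))/(1+23/400) = 1893/2000 ≈ 0.946500
step 4 [4y] swap r/1=50/2561: DF=(1 − 50/2561·(0.986700+0.983300+0.946500))/(1+50/2561) = 37/40 ≈ 0.925000
step 5 [5y] bond c/1=17/200: DF=(2654663/2000000 − 17/200·(0.986700+0.983300+0.946500+0.925000))/(1+17/200) = 1153/1250 ≈ 0.922400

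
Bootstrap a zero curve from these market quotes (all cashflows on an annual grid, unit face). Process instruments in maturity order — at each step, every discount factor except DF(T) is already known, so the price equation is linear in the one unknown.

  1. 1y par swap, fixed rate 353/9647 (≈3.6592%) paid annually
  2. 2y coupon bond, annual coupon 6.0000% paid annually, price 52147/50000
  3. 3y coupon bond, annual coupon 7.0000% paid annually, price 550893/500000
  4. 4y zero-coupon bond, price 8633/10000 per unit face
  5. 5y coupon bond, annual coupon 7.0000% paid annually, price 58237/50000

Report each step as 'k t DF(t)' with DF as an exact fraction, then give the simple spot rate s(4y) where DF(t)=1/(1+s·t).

1 1 9647/10000
2 2 9293/10000
3 3 4529/5000
4 4 8633/10000
5 5 8489/10000
s(4y) = (1/(8633/10000) − 1)/(4) = 1367/34532 ≈ 3.9586%

step 1 [1y] swap r/1=353/9647: DF=(1 − 353/9647·(0))/(1+353/9647) = 9647/10000 ≈ 0.964700
step 2 [2y] bond c/1=3/50: DF=(52147/50000 − 3/50·(0.964700))/(1+3/50) = 9293/10000 ≈ 0.929300
step 3 [3y] bond c/1=7/100: DF=(550893/500000 − 7/100·(0.964700+0.929300))/(1+7/100) = 4529/5000 ≈ 0.905800
step 4 [4y] zero: DF = P = 8633/10000 ≈ 0.863300
step 5 [5y] bond c/1=7/100: DF=(58237/50000 − 7/100·(0.964700+0.929300+0.905800+0.863300))/(1+7/100) = 8489/10000 ≈ 0.848900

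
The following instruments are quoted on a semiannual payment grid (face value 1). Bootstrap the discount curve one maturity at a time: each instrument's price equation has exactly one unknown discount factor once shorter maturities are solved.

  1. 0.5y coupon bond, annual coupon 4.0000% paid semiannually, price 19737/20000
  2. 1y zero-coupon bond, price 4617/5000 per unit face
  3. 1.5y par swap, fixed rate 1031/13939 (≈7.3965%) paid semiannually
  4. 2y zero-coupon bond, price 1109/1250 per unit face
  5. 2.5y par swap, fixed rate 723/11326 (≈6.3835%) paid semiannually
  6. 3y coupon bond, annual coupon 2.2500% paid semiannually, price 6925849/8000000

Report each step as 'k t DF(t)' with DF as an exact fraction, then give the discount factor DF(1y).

step 1 [0.5y] bond c/2=1/50: DF=(19737/20000 − 1/50·(0))/(1+1/50) = 387/400 ≈ 0.967500
step 2 [1y] zero: DF = P = 4617/5000 ≈ 0.923400
step 3 [1.5y] swap r/2=1031/27878: DF=(1 − 1031/27878·(0.967500+0.923400))/(1+1031/27878) = 8969/10000 ≈ 0.896900
step 4 [2y] zero: DF = P = 1109/1250 ≈ 0.887200
step 5 [2.5y] swap r/2=723/22652: DF=(1 − 723/22652·(0.967500+0.923400+0.896900+0.887200))/(1+723/22652) = 4277/5000 ≈ 0.855400
step 6 [3y] bond c/2=9/800: DF=(6925849/8000000 − 9/800·(0.967500+0.923400+0.896900+0.887200+0.855400))/(1+9/800) = 8057/10000 ≈ 0.805700

1 1/2 387/400
2 1 4617/5000
3 3/2 8969/10000
4 2 1109/1250
5 5/2 4277/5000
6 3 8057/10000
DF(1y) = 4617/5000 ≈ 0.923400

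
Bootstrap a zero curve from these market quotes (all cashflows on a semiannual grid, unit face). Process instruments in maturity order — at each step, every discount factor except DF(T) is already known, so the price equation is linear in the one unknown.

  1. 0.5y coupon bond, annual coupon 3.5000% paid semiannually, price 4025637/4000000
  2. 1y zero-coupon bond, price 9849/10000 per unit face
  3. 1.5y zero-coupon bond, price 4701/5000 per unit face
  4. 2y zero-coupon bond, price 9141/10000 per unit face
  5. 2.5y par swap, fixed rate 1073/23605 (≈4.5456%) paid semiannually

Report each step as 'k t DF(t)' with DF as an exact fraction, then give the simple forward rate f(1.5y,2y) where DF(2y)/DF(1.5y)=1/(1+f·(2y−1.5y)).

1 1/2 9891/10000
2 1 9849/10000
3 3/2 4701/5000
4 2 9141/10000
5 5/2 8927/10000
f(1.5y,2y) = ((4701/5000)/(9141/10000) − 1)/(1/2) = 174/3047 ≈ 5.7105%

step 1 [0.5y] bond c/2=7/400: DF=(4025637/4000000 − 7/400·(0))/(1+7/400) = 9891/10000 ≈ 0.989100
step 2 [1y] zero: DF = P = 9849/10000 ≈ 0.984900
step 3 [1.5y] zero: DF = P = 4701/5000 ≈ 0.940200
step 4 [2y] zero: DF = P = 9141/10000 ≈ 0.914100
step 5 [2.5y] swap r/2=1073/47210: DF=(1 − 1073/47210·(0.989100+0.984900+0.940200+0.914100))/(1+1073/47210) = 8927/10000 ≈ 0.892700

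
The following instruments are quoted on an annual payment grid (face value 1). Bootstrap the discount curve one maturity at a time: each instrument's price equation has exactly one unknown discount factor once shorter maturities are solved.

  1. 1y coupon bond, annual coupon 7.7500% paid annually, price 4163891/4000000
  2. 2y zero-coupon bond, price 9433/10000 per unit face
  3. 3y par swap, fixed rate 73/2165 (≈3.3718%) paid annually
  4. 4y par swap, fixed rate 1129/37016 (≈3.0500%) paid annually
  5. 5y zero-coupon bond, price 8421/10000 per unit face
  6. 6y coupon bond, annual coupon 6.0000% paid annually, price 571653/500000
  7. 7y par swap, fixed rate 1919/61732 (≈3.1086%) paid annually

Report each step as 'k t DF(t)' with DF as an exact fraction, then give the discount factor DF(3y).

step 1 [1y] bond c/1=31/400: DF=(4163891/4000000 − 31/400·(0))/(1+31/400) = 9661/10000 ≈ 0.966100
step 2 [2y] zero: DF = P = 9433/10000 ≈ 0.943300
step 3 [3y] swap r/1=73/2165: DF=(1 − 73/2165·(0.966100+0.943300))/(1+73/2165) = 9051/10000 ≈ 0.905100
step 4 [4y] swap r/1=1129/37016: DF=(1 − 1129/37016·(0.966100+0.943300+0.905100))/(1+1129/37016) = 8871/10000 ≈ 0.887100
step 5 [5y] zero: DF = P = 8421/10000 ≈ 0.842100
step 6 [6y] bond c/1=3/50: DF=(571653/500000 − 3/50·(0.966100+0.943300+0.905100+0.887100+0.842100))/(1+3/50) = 4107/5000 ≈ 0.821400
step 7 [7y] swap r/1=1919/61732: DF=(1 − 1919/61732·(0.966100+0.943300+0.905100+0.887100+0.842100+0.821400))/(1+1919/61732) = 8081/10000 ≈ 0.808100

1 1 9661/10000
2 2 9433/10000
3 3 9051/10000
4 4 8871/10000
5 5 8421/10000
6 6 4107/5000
7 7 8081/10000
DF(3y) = 9051/10000 ≈ 0.905100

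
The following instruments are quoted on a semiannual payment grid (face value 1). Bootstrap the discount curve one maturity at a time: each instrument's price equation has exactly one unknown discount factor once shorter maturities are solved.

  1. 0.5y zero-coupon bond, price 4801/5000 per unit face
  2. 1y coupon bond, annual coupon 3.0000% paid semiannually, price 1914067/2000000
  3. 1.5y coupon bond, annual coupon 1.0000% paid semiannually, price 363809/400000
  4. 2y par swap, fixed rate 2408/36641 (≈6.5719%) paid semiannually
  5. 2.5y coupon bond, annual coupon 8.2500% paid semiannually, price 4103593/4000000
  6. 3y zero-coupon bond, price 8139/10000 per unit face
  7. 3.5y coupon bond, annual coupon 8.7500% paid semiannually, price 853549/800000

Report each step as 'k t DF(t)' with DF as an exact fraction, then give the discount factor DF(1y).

step 1 [0.5y] zero: DF = P = 4801/5000 ≈ 0.960200
step 2 [1y] bond c/2=3/200: DF=(1914067/2000000 − 3/200·(0.960200))/(1+3/200) = 9287/10000 ≈ 0.928700
step 3 [1.5y] bond c/2=1/200: DF=(363809/400000 − 1/200·(0.960200+0.928700))/(1+1/200) = 2239/2500 ≈ 0.895600
step 4 [2y] swap r/2=1204/36641: DF=(1 − 1204/36641·(0.960200+0.928700+0.895600))/(1+1204/36641) = 2199/2500 ≈ 0.879600
step 5 [2.5y] bond c/2=33/800: DF=(4103593/4000000 − 33/800·(0.960200+0.928700+0.895600+0.879600))/(1+33/800) = 8401/10000 ≈ 0.840100
step 6 [3y] zero: DF = P = 8139/10000 ≈ 0.813900
step 7 [3.5y] bond c/2=7/160: DF=(853549/800000 − 7/160·(0.960200+0.928700+0.895600+0.879600+0.840100+0.813900))/(1+7/160) = 7993/10000 ≈ 0.799300

1 1/2 4801/5000
2 1 9287/10000
3 3/2 2239/2500
4 2 2199/2500
5 5/2 8401/10000
6 3 8139/10000
7 7/2 7993/10000
DF(1y) = 9287/10000 ≈ 0.928700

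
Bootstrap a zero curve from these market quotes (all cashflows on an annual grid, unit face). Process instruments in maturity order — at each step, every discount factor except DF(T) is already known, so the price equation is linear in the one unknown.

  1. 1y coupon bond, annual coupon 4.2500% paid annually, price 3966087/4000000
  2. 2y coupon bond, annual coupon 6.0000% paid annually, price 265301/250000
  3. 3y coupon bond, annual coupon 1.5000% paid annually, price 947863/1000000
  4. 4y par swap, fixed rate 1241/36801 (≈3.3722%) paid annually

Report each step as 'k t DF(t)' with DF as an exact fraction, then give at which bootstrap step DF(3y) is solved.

1 1 9511/10000
2 2 9473/10000
3 3 4529/5000
4 4 8759/10000
DF(3y) is solved at step 3

step 1 [1y] bond c/1=17/400: DF=(3966087/4000000 − 17/400·(0))/(1+17/400) = 9511/10000 ≈ 0.951100
step 2 [2y] bond c/1=3/50: DF=(265301/250000 − 3/50·(0.951100))/(1+3/50) = 9473/10000 ≈ 0.947300
step 3 [3y] bond c/1=3/200: DF=(947863/1000000 − 3/200·(0.951100+0.947300))/(1+3/200) = 4529/5000 ≈ 0.905800
step 4 [4y] swap r/1=1241/36801: DF=(1 − 1241/36801·(0.951100+0.947300+0.905800))/(1+1241/36801) = 8759/10000 ≈ 0.875900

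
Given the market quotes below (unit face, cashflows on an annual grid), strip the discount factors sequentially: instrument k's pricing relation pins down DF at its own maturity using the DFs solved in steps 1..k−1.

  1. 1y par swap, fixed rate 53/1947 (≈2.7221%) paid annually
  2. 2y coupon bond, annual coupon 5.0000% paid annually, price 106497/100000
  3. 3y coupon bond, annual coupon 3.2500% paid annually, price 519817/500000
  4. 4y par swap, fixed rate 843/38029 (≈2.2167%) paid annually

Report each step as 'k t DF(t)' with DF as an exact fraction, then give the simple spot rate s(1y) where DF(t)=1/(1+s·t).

1 1 1947/2000
2 2 9679/10000
3 3 4729/5000
4 4 9157/10000
s(1y) = (1/(1947/2000) − 1)/(1) = 53/1947 ≈ 2.7221%

step 1 [1y] swap r/1=53/1947: DF=(1 − 53/1947·(0))/(1+53/1947) = 1947/2000 ≈ 0.973500
step 2 [2y] bond c/1=1/20: DF=(106497/100000 − 1/20·(0.973500))/(1+1/20) = 9679/10000 ≈ 0.967900
step 3 [3y] bond c/1=13/400: DF=(519817/500000 − 13/400·(0.973500+0.967900))/(1+13/400) = 4729/5000 ≈ 0.945800
step 4 [4y] swap r/1=843/38029: DF=(1 − 843/38029·(0.973500+0.967900+0.945800))/(1+843/38029) = 9157/10000 ≈ 0.915700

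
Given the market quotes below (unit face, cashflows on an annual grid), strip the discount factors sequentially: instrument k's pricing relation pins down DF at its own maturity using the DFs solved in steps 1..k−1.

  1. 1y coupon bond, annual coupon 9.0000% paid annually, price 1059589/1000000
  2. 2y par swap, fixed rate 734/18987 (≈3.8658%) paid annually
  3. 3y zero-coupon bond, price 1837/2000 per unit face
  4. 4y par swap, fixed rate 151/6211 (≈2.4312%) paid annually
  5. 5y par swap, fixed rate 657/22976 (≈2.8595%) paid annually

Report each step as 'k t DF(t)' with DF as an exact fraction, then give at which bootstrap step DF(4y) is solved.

step 1 [1y] bond c/1=9/100: DF=(1059589/1000000 − 9/100·(0))/(1+9/100) = 9721/10000 ≈ 0.972100
step 2 [2y] swap r/1=734/18987: DF=(1 − 734/18987·(0.972100))/(1+734/18987) = 4633/5000 ≈ 0.926600
step 3 [3y] zero: DF = P = 1837/2000 ≈ 0.918500
step 4 [4y] swap r/1=151/6211: DF=(1 − 151/6211·(0.972100+0.926600+0.918500))/(1+151/6211) = 4547/5000 ≈ 0.909400
step 5 [5y] swap r/1=657/22976: DF=(1 − 657/22976·(0.972100+0.926600+0.918500+0.909400))/(1+657/22976) = 4343/5000 ≈ 0.868600

1 1 9721/10000
2 2 4633/5000
3 3 1837/2000
4 4 4547/5000
5 5 4343/5000
DF(4y) is solved at step 4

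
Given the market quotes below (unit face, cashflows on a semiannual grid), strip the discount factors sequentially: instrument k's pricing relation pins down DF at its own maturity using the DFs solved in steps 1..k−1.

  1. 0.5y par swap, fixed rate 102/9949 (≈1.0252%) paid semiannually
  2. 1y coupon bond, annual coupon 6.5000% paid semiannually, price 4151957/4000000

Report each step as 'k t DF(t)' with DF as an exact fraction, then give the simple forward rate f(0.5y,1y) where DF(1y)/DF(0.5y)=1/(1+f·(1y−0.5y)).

1 1/2 9949/10000
2 1 487/500
f(0.5y,1y) = ((9949/10000)/(487/500) − 1)/(1/2) = 209/4870 ≈ 4.2916%

step 1 [0.5y] swap r/2=51/9949: DF=(1 − 51/9949·(0))/(1+51/9949) = 9949/10000 ≈ 0.994900
step 2 [1y] bond c/2=13/400: DF=(4151957/4000000 − 13/400·(0.994900))/(1+13/400) = 487/500 ≈ 0.974000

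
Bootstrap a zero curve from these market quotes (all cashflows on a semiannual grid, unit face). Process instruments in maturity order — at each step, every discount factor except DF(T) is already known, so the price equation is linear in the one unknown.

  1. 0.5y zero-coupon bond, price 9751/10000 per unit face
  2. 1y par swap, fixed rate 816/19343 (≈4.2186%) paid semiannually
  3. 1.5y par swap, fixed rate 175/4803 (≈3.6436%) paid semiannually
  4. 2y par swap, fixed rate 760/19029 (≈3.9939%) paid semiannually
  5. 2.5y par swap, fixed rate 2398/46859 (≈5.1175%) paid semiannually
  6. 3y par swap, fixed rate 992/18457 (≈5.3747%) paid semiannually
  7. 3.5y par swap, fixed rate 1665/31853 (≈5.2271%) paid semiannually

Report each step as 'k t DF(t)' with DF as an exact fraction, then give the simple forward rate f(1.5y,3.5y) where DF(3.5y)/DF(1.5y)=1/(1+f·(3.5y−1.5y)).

step 1 [0.5y] zero: DF = P = 9751/10000 ≈ 0.975100
step 2 [1y] swap r/2=408/19343: DF=(1 − 408/19343·(0.975100))/(1+408/19343) = 1199/1250 ≈ 0.959200
step 3 [1.5y] swap r/2=175/9606: DF=(1 − 175/9606·(0.975100+0.959200))/(1+175/9606) = 379/400 ≈ 0.947500
step 4 [2y] swap r/2=380/19029: DF=(1 − 380/19029·(0.975100+0.959200+0.947500))/(1+380/19029) = 231/250 ≈ 0.924000
step 5 [2.5y] swap r/2=1199/46859: DF=(1 − 1199/46859·(0.975100+0.959200+0.947500+0.924000))/(1+1199/46859) = 8801/10000 ≈ 0.880100
step 6 [3y] swap r/2=496/18457: DF=(1 − 496/18457·(0.975100+0.959200+0.947500+0.924000+0.880100))/(1+496/18457) = 532/625 ≈ 0.851200
step 7 [3.5y] swap r/2=1665/63706: DF=(1 − 1665/63706·(0.975100+0.959200+0.947500+0.924000+0.880100+0.851200))/(1+1665/63706) = 1667/2000 ≈ 0.833500

1 1/2 9751/10000
2 1 1199/1250
3 3/2 379/400
4 2 231/250
5 5/2 8801/10000
6 3 532/625
7 7/2 1667/2000
f(1.5y,3.5y) = ((379/400)/(1667/2000) − 1)/(2) = 114/1667 ≈ 6.8386%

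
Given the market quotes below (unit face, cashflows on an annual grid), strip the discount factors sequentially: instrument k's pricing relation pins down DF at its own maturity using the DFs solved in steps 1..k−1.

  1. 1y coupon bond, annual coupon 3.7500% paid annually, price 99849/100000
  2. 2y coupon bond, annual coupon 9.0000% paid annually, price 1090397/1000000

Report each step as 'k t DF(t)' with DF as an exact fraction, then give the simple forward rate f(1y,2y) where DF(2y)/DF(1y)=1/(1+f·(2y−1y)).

step 1 [1y] bond c/1=3/80: DF=(99849/100000 − 3/80·(0))/(1+3/80) = 1203/1250 ≈ 0.962400
step 2 [2y] bond c/1=9/100: DF=(1090397/1000000 − 9/100·(0.962400))/(1+9/100) = 9209/10000 ≈ 0.920900

1 1 1203/1250
2 2 9209/10000
f(1y,2y) = ((1203/1250)/(9209/10000) − 1)/(1) = 415/9209 ≈ 4.5065%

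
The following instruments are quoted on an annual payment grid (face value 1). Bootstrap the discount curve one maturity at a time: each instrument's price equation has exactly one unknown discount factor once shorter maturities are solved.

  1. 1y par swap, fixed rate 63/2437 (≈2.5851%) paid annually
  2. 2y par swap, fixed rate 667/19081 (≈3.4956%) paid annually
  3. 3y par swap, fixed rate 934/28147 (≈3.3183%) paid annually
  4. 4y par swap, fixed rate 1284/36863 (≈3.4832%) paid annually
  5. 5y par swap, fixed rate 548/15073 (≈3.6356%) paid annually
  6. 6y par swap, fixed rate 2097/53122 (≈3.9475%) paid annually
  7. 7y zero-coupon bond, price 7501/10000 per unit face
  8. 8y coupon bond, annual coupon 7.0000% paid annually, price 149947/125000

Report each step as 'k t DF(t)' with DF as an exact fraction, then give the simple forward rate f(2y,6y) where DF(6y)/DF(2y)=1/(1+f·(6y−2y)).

1 1 2437/2500
2 2 9333/10000
3 3 4533/5000
4 4 2179/2500
5 5 2089/2500
6 6 7903/10000
7 7 7501/10000
8 8 1449/2000
f(2y,6y) = ((9333/10000)/(7903/10000) − 1)/(4) = 715/15806 ≈ 4.5236%

step 1 [1y] swap r/1=63/2437: DF=(1 − 63/2437·(0))/(1+63/2437) = 2437/2500 ≈ 0.974800
step 2 [2y] swap r/1=667/19081: DF=(1 − 667/19081·(0.974800))/(1+667/19081) = 9333/10000 ≈ 0.933300
step 3 [3y] swap r/1=934/28147: DF=(1 − 934/28147·(0.974800+0.933300))/(1+934/28147) = 4533/5000 ≈ 0.906600
step 4 [4y] swap r/1=1284/36863: DF=(1 − 1284/36863·(0.974800+0.933300+0.906600))/(1+1284/36863) = 2179/2500 ≈ 0.871600
step 5 [5y] swap r/1=548/15073: DF=(1 − 548/15073·(0.974800+0.933300+0.906600+0.871600))/(1+548/15073) = 2089/2500 ≈ 0.835600
step 6 [6y] swap r/1=2097/53122: DF=(1 − 2097/53122·(0.974800+0.933300+0.906600+0.871600+0.835600))/(1+2097/53122) = 7903/10000 ≈ 0.790300
step 7 [7y] zero: DF = P = 7501/10000 ≈ 0.750100
step 8 [8y] bond c/1=7/100: DF=(149947/125000 − 7/100·(0.974800+0.933300+0.906600+0.871600+0.835600+0.790300+0.750100))/(1+7/100) = 1449/2000 ≈ 0.724500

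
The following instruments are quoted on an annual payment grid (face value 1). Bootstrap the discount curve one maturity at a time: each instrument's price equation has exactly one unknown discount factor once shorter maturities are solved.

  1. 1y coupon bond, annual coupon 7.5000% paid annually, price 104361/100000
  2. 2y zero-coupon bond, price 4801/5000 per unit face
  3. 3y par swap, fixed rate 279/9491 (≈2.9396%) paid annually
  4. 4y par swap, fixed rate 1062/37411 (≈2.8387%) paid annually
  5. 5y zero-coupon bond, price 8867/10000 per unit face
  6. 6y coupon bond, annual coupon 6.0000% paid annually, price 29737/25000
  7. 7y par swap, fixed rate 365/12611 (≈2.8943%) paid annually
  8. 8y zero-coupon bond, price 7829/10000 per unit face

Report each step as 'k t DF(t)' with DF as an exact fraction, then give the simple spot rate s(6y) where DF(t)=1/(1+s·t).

step 1 [1y] bond c/1=3/40: DF=(104361/100000 − 3/40·(0))/(1+3/40) = 2427/2500 ≈ 0.970800
step 2 [2y] zero: DF = P = 4801/5000 ≈ 0.960200
step 3 [3y] swap r/1=279/9491: DF=(1 − 279/9491·(0.970800+0.960200))/(1+279/9491) = 9163/10000 ≈ 0.916300
step 4 [4y] swap r/1=1062/37411: DF=(1 − 1062/37411·(0.970800+0.960200+0.916300))/(1+1062/37411) = 4469/5000 ≈ 0.893800
step 5 [5y] zero: DF = P = 8867/10000 ≈ 0.886700
step 6 [6y] bond c/1=3/50: DF=(29737/25000 − 3/50·(0.970800+0.960200+0.916300+0.893800+0.886700))/(1+3/50) = 4301/5000 ≈ 0.860200
step 7 [7y] swap r/1=365/12611: DF=(1 − 365/12611·(0.970800+0.960200+0.916300+0.893800+0.886700+0.860200))/(1+365/12611) = 327/400 ≈ 0.817500
step 8 [8y] zero: DF = P = 7829/10000 ≈ 0.782900

1 1 2427/2500
2 2 4801/5000
3 3 9163/10000
4 4 4469/5000
5 5 8867/10000
6 6 4301/5000
7 7 327/400
8 8 7829/10000
s(6y) = (1/(4301/5000) − 1)/(6) = 233/8602 ≈ 2.7087%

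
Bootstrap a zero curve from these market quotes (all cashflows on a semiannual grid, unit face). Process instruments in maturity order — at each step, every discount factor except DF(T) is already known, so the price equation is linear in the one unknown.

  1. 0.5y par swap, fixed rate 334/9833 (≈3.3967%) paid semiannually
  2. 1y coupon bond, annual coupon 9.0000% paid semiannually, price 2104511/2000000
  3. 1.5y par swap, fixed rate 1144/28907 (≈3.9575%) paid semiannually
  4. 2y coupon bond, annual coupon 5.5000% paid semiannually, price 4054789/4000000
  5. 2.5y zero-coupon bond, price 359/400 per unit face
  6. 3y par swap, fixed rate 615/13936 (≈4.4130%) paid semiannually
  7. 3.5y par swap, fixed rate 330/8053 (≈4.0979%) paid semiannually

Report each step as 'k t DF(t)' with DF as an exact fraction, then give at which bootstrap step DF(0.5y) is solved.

1 1/2 9833/10000
2 1 4823/5000
3 3/2 2357/2500
4 2 2273/2500
5 5/2 359/400
6 3 877/1000
7 7/2 217/250
DF(0.5y) is solved at step 1

step 1 [0.5y] swap r/2=167/9833: DF=(1 − 167/9833·(0))/(1+167/9833) = 9833/10000 ≈ 0.983300
step 2 [1y] bond c/2=9/200: DF=(2104511/2000000 − 9/200·(0.983300))/(1+9/200) = 4823/5000 ≈ 0.964600
step 3 [1.5y] swap r/2=572/28907: DF=(1 − 572/28907·(0.983300+0.964600))/(1+572/28907) = 2357/2500 ≈ 0.942800
step 4 [2y] bond c/2=11/400: DF=(4054789/4000000 − 11/400·(0.983300+0.964600+0.942800))/(1+11/400) = 2273/2500 ≈ 0.909200
step 5 [2.5y] zero: DF = P = 359/400 ≈ 0.897500
step 6 [3y] swap r/2=615/27872: DF=(1 − 615/27872·(0.983300+0.964600+0.942800+0.909200+0.897500))/(1+615/27872) = 877/1000 ≈ 0.877000
step 7 [3.5y] swap r/2=165/8053: DF=(1 − 165/8053·(0.983300+0.964600+0.942800+0.909200+0.897500+0.877000))/(1+165/8053) = 217/250 ≈ 0.868000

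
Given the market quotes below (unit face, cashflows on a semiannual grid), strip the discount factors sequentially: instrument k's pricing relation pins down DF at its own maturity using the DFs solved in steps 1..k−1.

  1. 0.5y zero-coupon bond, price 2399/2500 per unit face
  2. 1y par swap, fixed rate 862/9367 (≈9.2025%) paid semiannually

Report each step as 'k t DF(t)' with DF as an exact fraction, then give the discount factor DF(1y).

1 1/2 2399/2500
2 1 4569/5000
DF(1y) = 4569/5000 ≈ 0.913800

step 1 [0.5y] zero: DF = P = 2399/2500 ≈ 0.959600
step 2 [1y] swap r/2=431/9367: DF=(1 − 431/9367·(0.959600))/(1+431/9367) = 4569/5000 ≈ 0.913800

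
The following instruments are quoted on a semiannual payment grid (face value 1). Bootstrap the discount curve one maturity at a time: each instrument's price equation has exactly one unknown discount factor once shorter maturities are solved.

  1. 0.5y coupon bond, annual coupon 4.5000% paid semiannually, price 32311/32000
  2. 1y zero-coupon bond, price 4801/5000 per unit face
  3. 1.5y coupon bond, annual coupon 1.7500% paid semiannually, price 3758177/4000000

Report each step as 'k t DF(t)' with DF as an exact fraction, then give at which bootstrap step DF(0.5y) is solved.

step 1 [0.5y] bond c/2=9/400: DF=(32311/32000 − 9/400·(0))/(1+9/400) = 79/80 ≈ 0.987500
step 2 [1y] zero: DF = P = 4801/5000 ≈ 0.960200
step 3 [1.5y] bond c/2=7/800: DF=(3758177/4000000 − 7/800·(0.987500+0.960200))/(1+7/800) = 1829/2000 ≈ 0.914500

1 1/2 79/80
2 1 4801/5000
3 3/2 1829/2000
DF(0.5y) is solved at step 1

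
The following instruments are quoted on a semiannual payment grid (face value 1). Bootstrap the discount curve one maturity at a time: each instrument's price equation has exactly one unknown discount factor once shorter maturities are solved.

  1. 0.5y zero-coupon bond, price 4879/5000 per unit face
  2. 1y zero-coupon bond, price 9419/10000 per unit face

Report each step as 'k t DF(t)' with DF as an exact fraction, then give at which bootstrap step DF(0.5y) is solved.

step 1 [0.5y] zero: DF = P = 4879/5000 ≈ 0.975800
step 2 [1y] zero: DF = P = 9419/10000 ≈ 0.941900

1 1/2 4879/5000
2 1 9419/10000
DF(0.5y) is solved at step 1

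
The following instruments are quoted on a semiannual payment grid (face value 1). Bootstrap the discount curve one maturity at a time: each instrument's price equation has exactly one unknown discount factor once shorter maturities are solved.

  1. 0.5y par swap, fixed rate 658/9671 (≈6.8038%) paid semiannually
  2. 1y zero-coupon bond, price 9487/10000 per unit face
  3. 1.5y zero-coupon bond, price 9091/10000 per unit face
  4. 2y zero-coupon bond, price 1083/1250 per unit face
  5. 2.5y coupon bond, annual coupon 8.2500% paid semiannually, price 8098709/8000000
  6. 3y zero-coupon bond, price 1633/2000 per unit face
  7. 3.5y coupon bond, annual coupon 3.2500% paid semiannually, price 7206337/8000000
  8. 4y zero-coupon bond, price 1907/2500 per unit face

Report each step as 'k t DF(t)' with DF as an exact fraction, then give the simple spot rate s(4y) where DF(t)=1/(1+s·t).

step 1 [0.5y] swap r/2=329/9671: DF=(1 − 329/9671·(0))/(1+329/9671) = 9671/10000 ≈ 0.967100
step 2 [1y] zero: DF = P = 9487/10000 ≈ 0.948700
step 3 [1.5y] zero: DF = P = 9091/10000 ≈ 0.909100
step 4 [2y] zero: DF = P = 1083/1250 ≈ 0.866400
step 5 [2.5y] bond c/2=33/800: DF=(8098709/8000000 − 33/800·(0.967100+0.948700+0.909100+0.866400))/(1+33/800) = 413/500 ≈ 0.826000
step 6 [3y] zero: DF = P = 1633/2000 ≈ 0.816500
step 7 [3.5y] bond c/2=13/800: DF=(7206337/8000000 − 13/800·(0.967100+0.948700+0.909100+0.866400+0.826000+0.816500))/(1+13/800) = 8011/10000 ≈ 0.801100
step 8 [4y] zero: DF = P = 1907/2500 ≈ 0.762800

1 1/2 9671/10000
2 1 9487/10000
3 3/2 9091/10000
4 2 1083/1250
5 5/2 413/500
6 3 1633/2000
7 7/2 8011/10000
8 4 1907/2500
s(4y) = (1/(1907/2500) − 1)/(4) = 593/7628 ≈ 7.7740%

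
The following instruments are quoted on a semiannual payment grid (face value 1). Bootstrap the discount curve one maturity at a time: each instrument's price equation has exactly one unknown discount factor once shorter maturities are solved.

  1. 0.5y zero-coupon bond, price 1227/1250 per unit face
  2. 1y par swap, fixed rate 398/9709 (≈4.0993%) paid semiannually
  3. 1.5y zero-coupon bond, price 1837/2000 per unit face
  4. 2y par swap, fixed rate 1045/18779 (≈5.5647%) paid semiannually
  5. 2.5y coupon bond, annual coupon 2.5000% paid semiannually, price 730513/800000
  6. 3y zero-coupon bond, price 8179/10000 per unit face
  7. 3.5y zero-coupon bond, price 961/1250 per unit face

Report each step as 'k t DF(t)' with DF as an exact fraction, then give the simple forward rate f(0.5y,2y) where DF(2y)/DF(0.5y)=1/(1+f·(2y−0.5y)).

step 1 [0.5y] zero: DF = P = 1227/1250 ≈ 0.981600
step 2 [1y] swap r/2=199/9709: DF=(1 − 199/9709·(0.981600))/(1+199/9709) = 4801/5000 ≈ 0.960200
step 3 [1.5y] zero: DF = P = 1837/2000 ≈ 0.918500
step 4 [2y] swap r/2=1045/37558: DF=(1 − 1045/37558·(0.981600+0.960200+0.918500))/(1+1045/37558) = 1791/2000 ≈ 0.895500
step 5 [2.5y] bond c/2=1/80: DF=(730513/800000 − 1/80·(0.981600+0.960200+0.918500+0.895500))/(1+1/80) = 1711/2000 ≈ 0.855500
step 6 [3y] zero: DF = P = 8179/10000 ≈ 0.817900
step 7 [3.5y] zero: DF = P = 961/1250 ≈ 0.768800

1 1/2 1227/1250
2 1 4801/5000
3 3/2 1837/2000
4 2 1791/2000
5 5/2 1711/2000
6 3 8179/10000
7 7/2 961/1250
f(0.5y,2y) = ((1227/1250)/(1791/2000) − 1)/(3/2) = 574/8955 ≈ 6.4098%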